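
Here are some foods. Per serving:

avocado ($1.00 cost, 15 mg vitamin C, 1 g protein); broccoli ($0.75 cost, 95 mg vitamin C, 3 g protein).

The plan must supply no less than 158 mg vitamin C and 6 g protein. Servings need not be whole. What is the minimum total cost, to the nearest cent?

$1.50

A basic optimal solution has at most two foods positive. Try each food alone and each pair with both targets met exactly.
avocado only: max(158/15, 6/1) = 10.53 servings → $10.53.
broccoli only: max(158/95, 6/3) = 2 servings → $1.50.
avocado + broccoli with both tight: 1.92 servings and 1.36 servings → $2.94.
The minimum over all feasible corners is $1.50.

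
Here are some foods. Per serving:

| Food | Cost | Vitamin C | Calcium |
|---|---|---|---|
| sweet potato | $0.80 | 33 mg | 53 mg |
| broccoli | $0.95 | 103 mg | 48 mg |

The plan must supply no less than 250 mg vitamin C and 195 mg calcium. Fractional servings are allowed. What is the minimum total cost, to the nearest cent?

$3.34

sweet potato only: max(250/33, 195/53) = 7.576 servings → $6.06.
broccoli only: max(250/103, 195/48) = 4.062 servings → $3.86.
sweet potato + broccoli with both tight: 2.086 servings and 1.759 servings → $3.34.
So the least-cost plan costs $3.34.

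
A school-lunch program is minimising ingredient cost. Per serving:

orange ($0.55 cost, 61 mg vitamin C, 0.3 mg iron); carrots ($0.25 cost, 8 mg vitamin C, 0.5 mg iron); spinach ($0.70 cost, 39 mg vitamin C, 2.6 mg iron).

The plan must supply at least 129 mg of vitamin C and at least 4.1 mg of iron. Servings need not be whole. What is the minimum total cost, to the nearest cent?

$1.66

A basic optimal solution has at most two foods positive. Try each food alone and each pair with both targets met exactly.
orange only: max(129/61, 4.1/0.3) = 13.67 servings → $7.52.
carrots only: max(129/8, 4.1/0.5) = 16.12 servings → $4.03.
spinach only: max(129/39, 4.1/2.6) = 3.308 servings → $2.32.
orange + carrots with both tight: 1.128 servings and 7.523 servings → $2.50.
orange + spinach with both tight: 1.195 servings and 1.439 servings → $1.66.
carrots + spinach: the both-tight solution has a negative serving — not a feasible corner.
The minimum over all feasible corners is $1.66.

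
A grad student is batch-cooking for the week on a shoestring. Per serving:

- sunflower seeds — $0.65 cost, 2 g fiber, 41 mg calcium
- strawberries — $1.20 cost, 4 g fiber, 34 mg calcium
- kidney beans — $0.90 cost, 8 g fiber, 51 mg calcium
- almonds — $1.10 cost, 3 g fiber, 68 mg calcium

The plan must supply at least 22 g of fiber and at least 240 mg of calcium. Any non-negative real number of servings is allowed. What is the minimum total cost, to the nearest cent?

$3.98

sunflower seeds only: max(22/2, 240/41) = 11 servings → $7.15.
strawberries only: max(22/4, 240/34) = 7.059 servings → $8.47.
kidney beans only: max(22/8, 240/51) = 4.706 servings → $4.24.
almonds only: max(22/3, 240/68) = 7.333 servings → $8.07.
sunflower seeds + strawberries with both tight: 2.208 servings and 4.396 servings → $6.71.
sunflower seeds + kidney beans with both tight: 3.531 servings and 1.867 servings → $3.98.
sunflower seeds + almonds with both targets exact would need a negative amount; discard.
strawberries + kidney beans with both targets exact would need a negative amount; discard.
strawberries + almonds with both tight: 4.565 servings and 1.247 servings → $6.85.
kidney beans + almonds with both tight: 1.985 servings and 2.041 servings → $4.03.
The minimum over all feasible corners is $3.98.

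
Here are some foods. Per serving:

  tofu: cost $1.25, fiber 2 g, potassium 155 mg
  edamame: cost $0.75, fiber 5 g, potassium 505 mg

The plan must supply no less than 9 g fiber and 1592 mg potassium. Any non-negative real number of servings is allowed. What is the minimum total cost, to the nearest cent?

$2.36

Two binding constraints pin down two serving amounts, so the optimal mix uses at most two foods. The candidates are each food alone (scaled to the tighter of fiber/potassium) and each pair with both constraints tight.
tofu only: max(9/2, 1592/155) = 10.27 servings → $12.84.
edamame only: max(9/5, 1592/505) = 3.152 servings → $2.36.
tofu + edamame: intersection lies outside the first quadrant.
Cheapest feasible corner: $2.36.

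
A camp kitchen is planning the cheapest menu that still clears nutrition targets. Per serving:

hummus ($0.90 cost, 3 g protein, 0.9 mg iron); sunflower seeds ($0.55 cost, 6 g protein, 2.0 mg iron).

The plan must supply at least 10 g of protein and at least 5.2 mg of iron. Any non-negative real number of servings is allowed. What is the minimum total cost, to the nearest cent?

hummus only: max(10/3, 5.2/0.9) = 5.778 servings → $5.20.
sunflower seeds only: max(10/6, 5.2/2.0) = 2.6 servings → $1.43.
hummus + sunflower seeds: the both-tight solution has a negative serving — not a feasible corner.
Cheapest feasible corner: $1.43.

$1.43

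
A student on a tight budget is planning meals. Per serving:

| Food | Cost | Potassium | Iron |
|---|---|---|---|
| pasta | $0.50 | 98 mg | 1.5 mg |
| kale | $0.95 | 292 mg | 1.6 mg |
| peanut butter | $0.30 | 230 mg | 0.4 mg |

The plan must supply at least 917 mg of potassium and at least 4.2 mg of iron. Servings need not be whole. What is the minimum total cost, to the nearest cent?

$1.93

At the optimum either one food covers both requirements or two foods hit both targets exactly; no other combination can be cheaper.
pasta only: max(917/98, 4.2/1.5) = 9.357 servings → $4.68.
kale only: max(917/292, 4.2/1.6) = 3.14 servings → $2.98.
peanut butter only: max(917/230, 4.2/0.4) = 10.5 servings → $3.15.
pasta + kale: intersection lies outside the first quadrant.
pasta + peanut butter with both tight: 1.959 servings and 3.152 servings → $1.93.
kale + peanut butter with both tight: 2.385 servings and 0.9586 servings → $2.55.
So the least-cost plan costs $1.93.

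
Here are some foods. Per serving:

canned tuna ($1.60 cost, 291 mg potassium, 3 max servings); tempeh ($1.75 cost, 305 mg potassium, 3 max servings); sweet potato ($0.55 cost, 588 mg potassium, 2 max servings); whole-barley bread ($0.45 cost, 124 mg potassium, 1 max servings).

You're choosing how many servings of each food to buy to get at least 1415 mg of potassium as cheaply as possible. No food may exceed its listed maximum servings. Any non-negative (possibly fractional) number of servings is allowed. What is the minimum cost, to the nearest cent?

$2.18

Cost per mg of potassium: sweet potato $0.0009, whole-barley bread $0.0036, canned tuna $0.0055, tempeh $0.0057.
Take 2 servings of sweet potato: +1176.0 mg potassium for $1.10 (total $1.10, still need 239.0 mg).
Take 1 serving of whole-barley bread: +124.0 mg potassium for $0.45 (total $1.55, still need 115.0 mg).
Take 0.3952 servings of canned tuna: +115.0 mg potassium for $0.63 (total $2.18, still need 0.0 mg).
Filling from the cheapest source first is optimal under one linear minimum: $2.18.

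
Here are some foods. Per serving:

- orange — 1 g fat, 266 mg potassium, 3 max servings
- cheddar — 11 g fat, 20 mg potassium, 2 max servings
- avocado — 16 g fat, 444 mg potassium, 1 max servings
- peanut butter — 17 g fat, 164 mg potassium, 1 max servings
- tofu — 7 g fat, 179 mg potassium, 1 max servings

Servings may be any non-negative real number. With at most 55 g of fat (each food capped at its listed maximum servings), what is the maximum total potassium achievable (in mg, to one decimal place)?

1606.8 mg

Potassium per g fat: orange 266, avocado 27.75, tofu 25.57, peanut butter 9.647, cheddar 1.818.
Take 3 servings of orange: uses 3 g fat, +798.0 mg potassium (running total 798.0 mg).
Take 1 serving of avocado: uses 16 g fat, +444.0 mg potassium (running total 1242.0 mg).
Take 1 serving of tofu: uses 7 g fat, +179.0 mg potassium (running total 1421.0 mg).
Take 1 serving of peanut butter: uses 17 g fat, +164.0 mg potassium (running total 1585.0 mg).
Take 1.091 servings of cheddar: uses 12 g fat, +21.8 mg potassium (running total 1606.8 mg).
Greedy by best ratio exhausts the fat allowance optimally: 1606.8 mg.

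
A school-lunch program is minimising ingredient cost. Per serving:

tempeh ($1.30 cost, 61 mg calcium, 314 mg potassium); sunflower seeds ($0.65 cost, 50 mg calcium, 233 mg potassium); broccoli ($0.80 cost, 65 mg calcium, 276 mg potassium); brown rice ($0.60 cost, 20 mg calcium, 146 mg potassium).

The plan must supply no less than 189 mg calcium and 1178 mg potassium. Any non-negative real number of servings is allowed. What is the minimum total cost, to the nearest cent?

$3.29

Check every corner: each single food scaled to meet both minima, and each pair solved so both constraints bind.
tempeh only: max(189/61, 1178/314) = 3.752 servings → $4.88.
sunflower seeds only: max(189/50, 1178/233) = 5.056 servings → $3.29.
broccoli only: max(189/65, 1178/276) = 4.268 servings → $3.41.
brown rice only: max(189/20, 1178/146) = 9.45 servings → $5.67.
tempeh + sunflower seeds: intersection lies outside the first quadrant.
tempeh + broccoli with both targets exact would need a negative amount; discard.
tempeh + brown rice with both tight: 1.536 servings and 4.765 servings → $4.86.
sunflower seeds + broccoli with both targets exact would need a negative amount; discard.
sunflower seeds + brown rice with both tight: 1.528 servings and 5.63 servings → $4.37.
broccoli + brown rice with both tight: 1.016 servings and 6.148 servings → $4.50.
Cheapest feasible corner: $3.29.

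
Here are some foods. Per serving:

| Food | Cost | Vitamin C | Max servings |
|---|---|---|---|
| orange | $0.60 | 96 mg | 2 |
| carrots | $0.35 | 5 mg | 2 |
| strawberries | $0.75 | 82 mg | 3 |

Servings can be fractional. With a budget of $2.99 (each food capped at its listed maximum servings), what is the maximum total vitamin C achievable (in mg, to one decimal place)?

387.7 mg

Vitamin C per dollar: orange 160, strawberries 109.3, carrots 14.29.
Take 2 servings of orange: spends $1.20, +192.0 mg vitamin C (running total 192.0 mg).
Take 2.387 servings of strawberries: spends $1.79, +195.7 mg vitamin C (running total 387.7 mg).
Filling greedily by vitamin C-per-dollar is optimal for one linear limit, giving 387.7 mg.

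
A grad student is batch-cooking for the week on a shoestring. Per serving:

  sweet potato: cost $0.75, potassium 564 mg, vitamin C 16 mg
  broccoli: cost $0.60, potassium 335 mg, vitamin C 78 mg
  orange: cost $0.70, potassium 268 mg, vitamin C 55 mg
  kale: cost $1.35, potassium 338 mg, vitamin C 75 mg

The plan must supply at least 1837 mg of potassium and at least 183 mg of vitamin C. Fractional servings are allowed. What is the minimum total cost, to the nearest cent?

sweet potato only: max(1837/564, 183/16) = 11.44 servings → $8.58.
broccoli only: max(1837/335, 183/78) = 5.484 servings → $3.29.
orange only: max(1837/268, 183/55) = 6.854 servings → $4.80.
kale only: max(1837/338, 183/75) = 5.435 servings → $7.34.
sweet potato + broccoli with both tight: 2.122 servings and 1.911 servings → $2.74.
sweet potato + orange with both tight: 1.945 servings and 2.761 servings → $3.39.
sweet potato + kale with both tight: 2.058 servings and 2.001 servings → $4.24.
broccoli + orange: the both-tight solution has a negative serving — not a feasible corner.
broccoli + kale with both targets exact would need a negative amount; discard.
orange + kale with both targets exact would need a negative amount; discard.
So the least-cost plan costs $2.74.

$2.74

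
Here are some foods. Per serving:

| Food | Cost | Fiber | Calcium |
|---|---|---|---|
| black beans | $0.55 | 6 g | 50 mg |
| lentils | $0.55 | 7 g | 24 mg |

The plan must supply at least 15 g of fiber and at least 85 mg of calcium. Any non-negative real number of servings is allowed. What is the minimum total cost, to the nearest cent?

$1.27

With two linear requirements the optimum uses one or two foods; enumerate the corners.
black beans only: max(15/6, 85/50) = 2.5 servings → $1.38.
lentils only: max(15/7, 85/24) = 3.542 servings → $1.95.
black beans + lentils with both tight: 1.141 servings and 1.165 servings → $1.27.
So the least-cost plan costs $1.27.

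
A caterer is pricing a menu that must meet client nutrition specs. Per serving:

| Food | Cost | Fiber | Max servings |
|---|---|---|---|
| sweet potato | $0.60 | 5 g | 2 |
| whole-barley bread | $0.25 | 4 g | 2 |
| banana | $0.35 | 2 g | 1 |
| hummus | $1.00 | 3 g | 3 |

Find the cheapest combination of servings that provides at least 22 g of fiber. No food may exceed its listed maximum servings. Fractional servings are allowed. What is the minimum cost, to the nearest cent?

$2.72

Cost per g of fiber: whole-barley bread $0.0625, sweet potato $0.1200, banana $0.1750, hummus $0.3333.
Take 2 servings of whole-barley bread: +8.0 g fiber for $0.50 (total $0.50, still need 14.0 g).
Take 2 servings of sweet potato: +10.0 g fiber for $1.20 (total $1.70, still need 4.0 g).
Take 1 serving of banana: +2.0 g fiber for $0.35 (total $2.05, still need 2.0 g).
Take 0.6667 servings of hummus: +2.0 g fiber for $0.67 (total $2.72, still need 0.0 g).
Filling from the cheapest source first is optimal under one linear minimum: $2.72.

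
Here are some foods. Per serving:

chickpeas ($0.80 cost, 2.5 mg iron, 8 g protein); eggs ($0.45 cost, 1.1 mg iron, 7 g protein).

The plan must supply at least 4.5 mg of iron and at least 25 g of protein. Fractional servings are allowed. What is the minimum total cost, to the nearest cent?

chickpeas only: max(4.5/2.5, 25/8) = 3.125 servings → $2.50.
eggs only: max(4.5/1.1, 25/7) = 4.091 servings → $1.84.
chickpeas + eggs with both tight: 0.4598 servings and 3.046 servings → $1.74.
The minimum over all feasible corners is $1.74.

$1.74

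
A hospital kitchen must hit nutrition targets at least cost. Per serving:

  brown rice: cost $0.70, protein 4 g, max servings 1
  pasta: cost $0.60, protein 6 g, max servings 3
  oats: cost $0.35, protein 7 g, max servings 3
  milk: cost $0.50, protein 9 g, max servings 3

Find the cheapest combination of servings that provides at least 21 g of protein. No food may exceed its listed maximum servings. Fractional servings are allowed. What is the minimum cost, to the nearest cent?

$1.05

Cost per g of protein: oats $0.0500, milk $0.0556, pasta $0.1000, brown rice $0.1750.
Take 3 servings of oats: +21.0 g protein for $1.05 (total $1.05, still need 0.0 g).
Filling from the cheapest source first is optimal under one linear minimum: $1.05.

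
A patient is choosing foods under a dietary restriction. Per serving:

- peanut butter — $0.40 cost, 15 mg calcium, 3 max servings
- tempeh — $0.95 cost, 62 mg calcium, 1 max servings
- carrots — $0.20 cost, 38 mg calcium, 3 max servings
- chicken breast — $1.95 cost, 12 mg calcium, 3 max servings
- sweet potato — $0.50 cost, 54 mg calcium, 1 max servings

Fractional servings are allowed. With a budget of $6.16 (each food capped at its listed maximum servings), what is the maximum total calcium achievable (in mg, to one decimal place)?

Calcium per dollar: carrots 190, sweet potato 108, tempeh 65.26, peanut butter 37.5, chicken breast 6.154.
Take 3 servings of carrots: spends $0.60, +114.0 mg calcium (running total 114.0 mg).
Take 1 serving of sweet potato: spends $0.50, +54.0 mg calcium (running total 168.0 mg).
Take 1 serving of tempeh: spends $0.95, +62.0 mg calcium (running total 230.0 mg).
Take 3 servings of peanut butter: spends $1.20, +45.0 mg calcium (running total 275.0 mg).
Take 1.492 servings of chicken breast: spends $2.91, +17.9 mg calcium (running total 292.9 mg).
Greedy by best ratio exhausts the cost allowance optimally: 292.9 mg.

292.9 mg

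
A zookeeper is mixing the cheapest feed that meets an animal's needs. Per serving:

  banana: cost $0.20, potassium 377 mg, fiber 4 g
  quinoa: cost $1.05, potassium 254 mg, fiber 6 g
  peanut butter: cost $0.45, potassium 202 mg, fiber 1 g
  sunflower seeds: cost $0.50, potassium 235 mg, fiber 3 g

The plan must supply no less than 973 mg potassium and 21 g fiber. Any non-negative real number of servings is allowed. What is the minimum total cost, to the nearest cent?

$1.05

For a min-cost LP with two ≥-constraints, a basic feasible solution has at most two positive variables.
banana only: max(973/377, 21/4) = 5.25 servings → $1.05.
quinoa only: max(973/254, 21/6) = 3.831 servings → $4.02.
peanut butter only: max(973/202, 21/1) = 21 servings → $9.45.
sunflower seeds only: max(973/235, 21/3) = 7 servings → $3.50.
banana + quinoa with both tight: 0.4045 servings and 3.23 servings → $3.47.
banana + peanut butter with both targets exact would need a negative amount; discard.
banana + sunflower seeds: intersection lies outside the first quadrant.
quinoa + peanut butter with both tight: 3.412 servings and 0.5261 servings → $3.82.
quinoa + sunflower seeds with both tight: 3.111 servings and 0.7778 servings → $3.66.
peanut butter + sunflower seeds: the both-tight solution has a negative serving — not a feasible corner.
The minimum over all feasible corners is $1.05.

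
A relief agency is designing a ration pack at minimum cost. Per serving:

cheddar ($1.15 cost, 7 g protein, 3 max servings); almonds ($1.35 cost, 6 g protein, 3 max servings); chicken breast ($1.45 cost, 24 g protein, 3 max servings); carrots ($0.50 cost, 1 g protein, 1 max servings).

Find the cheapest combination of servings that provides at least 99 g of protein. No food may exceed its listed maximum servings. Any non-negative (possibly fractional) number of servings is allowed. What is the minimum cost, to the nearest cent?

$9.15

Cost per g of protein: chicken breast $0.0604, cheddar $0.1643, almonds $0.2250, carrots $0.5000.
Take 3 servings of chicken breast: +72.0 g protein for $4.35 (total $4.35, still need 27.0 g).
Take 3 servings of cheddar: +21.0 g protein for $3.45 (total $7.80, still need 6.0 g).
Take 1 serving of almonds: +6.0 g protein for $1.35 (total $9.15, still need 0.0 g).
Greedy by cheapest-per-g is optimal for a single linear constraint, so the minimum cost is $9.15.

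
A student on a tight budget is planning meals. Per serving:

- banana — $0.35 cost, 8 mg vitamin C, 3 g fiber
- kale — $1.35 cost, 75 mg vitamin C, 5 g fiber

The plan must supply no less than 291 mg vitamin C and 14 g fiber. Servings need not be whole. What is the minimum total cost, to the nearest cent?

$5.24

An LP optimum is at a vertex; with two nutrient constraints at most two foods are used. Check each candidate.
banana only: max(291/8, 14/3) = 36.38 servings → $12.73.
kale only: max(291/75, 14/5) = 3.88 servings → $5.24.
banana + kale: the both-tight solution has a negative serving — not a feasible corner.
So the least-cost plan costs $5.24.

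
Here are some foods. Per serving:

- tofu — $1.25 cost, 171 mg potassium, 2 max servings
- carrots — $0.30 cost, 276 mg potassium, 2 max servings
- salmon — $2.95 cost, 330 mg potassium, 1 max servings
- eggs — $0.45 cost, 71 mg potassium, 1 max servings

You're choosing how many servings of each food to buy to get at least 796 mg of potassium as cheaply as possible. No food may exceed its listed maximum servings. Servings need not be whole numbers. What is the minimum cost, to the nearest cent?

Cost per mg of potassium: carrots $0.0011, eggs $0.0063, tofu $0.0073, salmon $0.0089.
Take 2 servings of carrots: +552.0 mg potassium for $0.60 (total $0.60, still need 244.0 mg).
Take 1 serving of eggs: +71.0 mg potassium for $0.45 (total $1.05, still need 173.0 mg).
Take 1.012 servings of tofu: +173.0 mg potassium for $1.26 (total $2.31, still need 0.0 mg).
Greedy by cheapest-per-mg is optimal for a single linear constraint, so the minimum cost is $2.31.

$2.31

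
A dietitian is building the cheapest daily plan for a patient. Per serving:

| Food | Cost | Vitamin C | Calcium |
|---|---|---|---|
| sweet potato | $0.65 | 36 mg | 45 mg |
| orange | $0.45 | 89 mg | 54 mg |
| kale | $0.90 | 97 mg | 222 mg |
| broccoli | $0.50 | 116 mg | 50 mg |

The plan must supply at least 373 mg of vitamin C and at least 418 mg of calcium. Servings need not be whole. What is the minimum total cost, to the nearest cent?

$2.30

sweet potato only: max(373/36, 418/45) = 10.36 servings → $6.73.
orange only: max(373/89, 418/54) = 7.741 servings → $3.48.
kale only: max(373/97, 418/222) = 3.845 servings → $3.46.
broccoli only: max(373/116, 418/50) = 8.36 servings → $4.18.
sweet potato + orange with both tight: 8.278 servings and 0.8428 servings → $5.76.
sweet potato + kale with both targets exact would need a negative amount; discard.
sweet potato + broccoli with both tight: 8.725 servings and 0.5079 servings → $5.92.
orange + kale with both tight: 2.91 servings and 1.175 servings → $2.37.
orange + broccoli: the both-tight solution has a negative serving — not a feasible corner.
kale + broccoli with both tight: 1.428 servings and 2.022 servings → $2.30.
Cheapest feasible corner: $2.30.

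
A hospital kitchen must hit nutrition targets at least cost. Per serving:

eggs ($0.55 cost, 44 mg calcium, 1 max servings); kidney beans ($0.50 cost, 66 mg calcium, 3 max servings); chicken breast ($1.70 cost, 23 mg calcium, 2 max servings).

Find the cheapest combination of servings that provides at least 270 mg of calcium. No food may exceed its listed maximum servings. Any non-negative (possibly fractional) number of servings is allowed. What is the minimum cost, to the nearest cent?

Cost per mg of calcium: kidney beans $0.0076, eggs $0.0125, chicken breast $0.0739.
Take 3 servings of kidney beans: +198.0 mg calcium for $1.50 (total $1.50, still need 72.0 mg).
Take 1 serving of eggs: +44.0 mg calcium for $0.55 (total $2.05, still need 28.0 mg).
Take 1.217 servings of chicken breast: +28.0 mg calcium for $2.07 (total $4.12, still need 0.0 mg).
Greedy by cheapest-per-mg is optimal for a single linear constraint, so the minimum cost is $4.12.

$4.12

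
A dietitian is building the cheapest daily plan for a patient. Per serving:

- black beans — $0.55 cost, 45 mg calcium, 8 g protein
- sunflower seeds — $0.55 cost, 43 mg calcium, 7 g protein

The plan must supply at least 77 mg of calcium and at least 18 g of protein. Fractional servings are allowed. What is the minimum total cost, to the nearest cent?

$1.24

A basic optimal solution has at most two foods positive. Try each food alone and each pair with both targets met exactly.
black beans only: max(77/45, 18/8) = 2.25 servings → $1.24.
sunflower seeds only: max(77/43, 18/7) = 2.571 servings → $1.41.
black beans + sunflower seeds: the both-tight solution has a negative serving — not a feasible corner.
Cheapest feasible corner: $1.24.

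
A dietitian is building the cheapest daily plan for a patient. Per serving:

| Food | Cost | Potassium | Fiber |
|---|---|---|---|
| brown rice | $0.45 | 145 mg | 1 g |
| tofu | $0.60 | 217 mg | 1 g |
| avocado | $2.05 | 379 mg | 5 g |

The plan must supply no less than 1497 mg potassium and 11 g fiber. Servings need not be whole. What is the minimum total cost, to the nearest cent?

$4.89

brown rice only: max(1497/145, 11/1) = 11 servings → $4.95.
tofu only: max(1497/217, 11/1) = 11 servings → $6.60.
avocado only: max(1497/379, 11/5) = 3.95 servings → $8.10.
brown rice + tofu with both targets exact would need a negative amount; discard.
brown rice + avocado with both tight: 9.584 servings and 0.2832 servings → $4.89.
tofu + avocado with both tight: 4.697 servings and 1.261 servings → $5.40.
The minimum over all feasible corners is $4.89.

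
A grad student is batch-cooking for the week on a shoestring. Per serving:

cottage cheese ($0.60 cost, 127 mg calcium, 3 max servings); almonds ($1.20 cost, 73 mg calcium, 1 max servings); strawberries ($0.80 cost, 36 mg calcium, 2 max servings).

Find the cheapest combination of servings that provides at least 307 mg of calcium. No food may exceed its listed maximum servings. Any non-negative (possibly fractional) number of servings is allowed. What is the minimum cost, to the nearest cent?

Cost per mg of calcium: cottage cheese $0.0047, almonds $0.0164, strawberries $0.0222.
Take 2.417 servings of cottage cheese: +307.0 mg calcium for $1.45 (total $1.45, still need 0.0 mg).
Filling from the cheapest source first is optimal under one linear minimum: $1.45.

$1.45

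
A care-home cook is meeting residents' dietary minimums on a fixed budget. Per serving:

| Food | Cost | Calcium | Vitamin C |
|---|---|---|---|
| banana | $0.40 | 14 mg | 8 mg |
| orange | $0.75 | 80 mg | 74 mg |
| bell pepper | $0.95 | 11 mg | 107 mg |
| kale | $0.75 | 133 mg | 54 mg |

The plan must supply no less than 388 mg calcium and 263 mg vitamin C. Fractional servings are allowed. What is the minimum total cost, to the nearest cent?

An LP optimum is at a vertex; with two nutrient constraints at most two foods are used. Check each candidate.
banana only: max(388/14, 263/8) = 32.88 servings → $13.15.
orange only: max(388/80, 263/74) = 4.85 servings → $3.64.
bell pepper only: max(388/11, 263/107) = 35.27 servings → $33.51.
kale only: max(388/133, 263/54) = 4.87 servings → $3.65.
banana + orange with both tight: 19.37 servings and 1.46 servings → $8.84.
banana + bell pepper with both tight: 27.39 servings and 0.4099 servings → $11.35.
banana + kale: intersection lies outside the first quadrant.
orange + bell pepper: intersection lies outside the first quadrant.
orange + kale with both tight: 2.54 servings and 1.389 servings → $2.95.
bell pepper + kale with both tight: 1.029 servings and 2.832 servings → $3.10.
The minimum over all feasible corners is $2.95.

$2.95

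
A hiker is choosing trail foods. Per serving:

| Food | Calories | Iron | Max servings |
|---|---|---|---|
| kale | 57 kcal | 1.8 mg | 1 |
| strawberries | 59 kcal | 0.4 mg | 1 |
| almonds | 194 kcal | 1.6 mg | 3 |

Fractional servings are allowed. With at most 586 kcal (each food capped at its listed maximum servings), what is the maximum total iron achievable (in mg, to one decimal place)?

Iron per kcal: kale 0.03158, almonds 0.008247, strawberries 0.00678.
Take 1 serving of kale: uses 57 kcal, +1.8 mg iron (running total 1.8 mg).
Take 2.727 servings of almonds: uses 529 kcal, +4.4 mg iron (running total 6.2 mg).
Greedy by best ratio exhausts the calories allowance optimally: 6.2 mg.

6.2 mg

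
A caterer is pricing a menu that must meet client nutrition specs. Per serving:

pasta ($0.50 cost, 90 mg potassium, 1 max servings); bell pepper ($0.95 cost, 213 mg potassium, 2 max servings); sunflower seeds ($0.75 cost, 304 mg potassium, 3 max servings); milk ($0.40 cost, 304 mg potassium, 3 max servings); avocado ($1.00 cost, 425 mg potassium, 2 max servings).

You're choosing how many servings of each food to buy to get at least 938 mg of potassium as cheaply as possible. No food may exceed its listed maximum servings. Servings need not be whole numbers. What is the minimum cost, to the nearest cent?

Cost per mg of potassium: milk $0.0013, avocado $0.0024, sunflower seeds $0.0025, bell pepper $0.0045, pasta $0.0056.
Take 3 servings of milk: +912.0 mg potassium for $1.20 (total $1.20, still need 26.0 mg).
Take 0.06118 servings of avocado: +26.0 mg potassium for $0.06 (total $1.26, still need 0.0 mg).
Filling from the cheapest source first is optimal under one linear minimum: $1.26.

$1.26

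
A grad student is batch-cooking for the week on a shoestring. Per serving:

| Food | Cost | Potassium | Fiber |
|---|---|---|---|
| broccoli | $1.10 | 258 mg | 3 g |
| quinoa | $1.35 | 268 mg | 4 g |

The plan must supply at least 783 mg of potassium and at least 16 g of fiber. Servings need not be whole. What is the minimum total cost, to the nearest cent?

$5.40

broccoli only: max(783/258, 16/3) = 5.333 servings → $5.87.
quinoa only: max(783/268, 16/4) = 4 servings → $5.40.
broccoli + quinoa with both targets exact would need a negative amount; discard.
So the least-cost plan costs $5.40.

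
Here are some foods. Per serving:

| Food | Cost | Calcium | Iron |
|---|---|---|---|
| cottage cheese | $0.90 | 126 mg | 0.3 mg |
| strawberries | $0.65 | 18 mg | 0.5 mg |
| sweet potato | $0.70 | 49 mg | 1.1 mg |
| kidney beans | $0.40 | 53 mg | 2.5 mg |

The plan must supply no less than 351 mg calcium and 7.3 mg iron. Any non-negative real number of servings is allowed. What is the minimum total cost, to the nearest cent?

The cheapest plan sits at a corner of the feasible region — with two constraints it uses at most two foods.
cottage cheese only: max(351/126, 7.3/0.3) = 24.33 servings → $21.90.
strawberries only: max(351/18, 7.3/0.5) = 19.5 servings → $12.68.
sweet potato only: max(351/49, 7.3/1.1) = 7.163 servings → $5.01.
kidney beans only: max(351/53, 7.3/2.5) = 6.623 servings → $2.65.
cottage cheese + strawberries with both tight: 0.7656 servings and 14.14 servings → $9.88.
cottage cheese + sweet potato with both tight: 0.2292 servings and 6.574 servings → $4.81.
cottage cheese + kidney beans with both tight: 1.64 servings and 2.723 servings → $2.57.
strawberries + sweet potato: intersection lies outside the first quadrant.
strawberries + kidney beans with both targets exact would need a negative amount; discard.
sweet potato + kidney beans: intersection lies outside the first quadrant.
Cheapest feasible corner: $2.57.

$2.57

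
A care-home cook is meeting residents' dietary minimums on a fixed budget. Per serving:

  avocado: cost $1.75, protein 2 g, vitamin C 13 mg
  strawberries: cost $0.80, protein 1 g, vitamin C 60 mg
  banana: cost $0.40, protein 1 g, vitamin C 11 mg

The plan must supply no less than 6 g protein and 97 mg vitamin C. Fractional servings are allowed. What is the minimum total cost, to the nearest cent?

$2.65

Two binding constraints pin down two serving amounts, so the optimal mix uses at most two foods. The candidates are each food alone (scaled to the tighter of protein/vitamin C) and each pair with both constraints tight.
avocado only: max(6/2, 97/13) = 7.462 servings → $13.06.
strawberries only: max(6/1, 97/60) = 6 servings → $4.80.
banana only: max(6/1, 97/11) = 8.818 servings → $3.53.
avocado + strawberries with both tight: 2.458 servings and 1.084 servings → $5.17.
avocado + banana with both targets exact would need a negative amount; discard.
strawberries + banana with both tight: 0.6327 servings and 5.367 servings → $2.65.
Cheapest feasible corner: $2.65.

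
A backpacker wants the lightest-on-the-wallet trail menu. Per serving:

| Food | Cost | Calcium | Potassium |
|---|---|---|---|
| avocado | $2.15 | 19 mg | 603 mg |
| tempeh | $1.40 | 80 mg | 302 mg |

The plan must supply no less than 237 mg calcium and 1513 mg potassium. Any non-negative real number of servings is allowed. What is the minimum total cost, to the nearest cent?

With two linear requirements the optimum uses one or two foods; enumerate the corners.
avocado only: max(237/19, 1513/603) = 12.47 servings → $26.82.
tempeh only: max(237/80, 1513/302) = 5.01 servings → $7.01.
avocado + tempeh with both tight: 1.164 servings and 2.686 servings → $6.26.
So the least-cost plan costs $6.26.

$6.26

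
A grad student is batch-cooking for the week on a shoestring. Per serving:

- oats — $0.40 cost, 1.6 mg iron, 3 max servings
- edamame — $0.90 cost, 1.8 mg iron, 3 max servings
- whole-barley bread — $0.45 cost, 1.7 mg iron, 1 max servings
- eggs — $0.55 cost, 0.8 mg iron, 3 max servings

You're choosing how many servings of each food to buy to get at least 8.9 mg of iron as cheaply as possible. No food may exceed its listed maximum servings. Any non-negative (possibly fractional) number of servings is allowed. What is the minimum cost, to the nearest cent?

$2.85

Cost per mg of iron: oats $0.2500, whole-barley bread $0.2647, edamame $0.5000, eggs $0.6875.
Take 3 servings of oats: +4.8 mg iron for $1.20 (total $1.20, still need 4.1 mg).
Take 1 serving of whole-barley bread: +1.7 mg iron for $0.45 (total $1.65, still need 2.4 mg).
Take 1.333 servings of edamame: +2.4 mg iron for $1.20 (total $2.85, still need 0.0 mg).
Greedy by cheapest-per-mg is optimal for a single linear constraint, so the minimum cost is $2.85.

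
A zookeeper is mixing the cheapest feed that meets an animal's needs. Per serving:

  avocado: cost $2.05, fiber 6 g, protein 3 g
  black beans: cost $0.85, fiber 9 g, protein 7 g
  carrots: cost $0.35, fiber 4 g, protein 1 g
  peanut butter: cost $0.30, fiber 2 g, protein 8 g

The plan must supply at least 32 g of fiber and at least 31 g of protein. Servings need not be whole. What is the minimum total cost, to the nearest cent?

$3.13

For a min-cost LP with two ≥-constraints, a basic feasible solution has at most two positive variables.
avocado only: max(32/6, 31/3) = 10.33 servings → $21.18.
black beans only: max(32/9, 31/7) = 4.429 servings → $3.76.
carrots only: max(32/4, 31/1) = 31 servings → $10.85.
peanut butter only: max(32/2, 31/8) = 16 servings → $4.80.
avocado + black beans: the both-tight solution has a negative serving — not a feasible corner.
avocado + carrots: the both-tight solution has a negative serving — not a feasible corner.
avocado + peanut butter with both tight: 4.619 servings and 2.143 servings → $10.11.
black beans + carrots: intersection lies outside the first quadrant.
black beans + peanut butter with both tight: 3.345 servings and 0.9483 servings → $3.13.
carrots + peanut butter with both tight: 6.467 servings and 3.067 servings → $3.18.
So the least-cost plan costs $3.13.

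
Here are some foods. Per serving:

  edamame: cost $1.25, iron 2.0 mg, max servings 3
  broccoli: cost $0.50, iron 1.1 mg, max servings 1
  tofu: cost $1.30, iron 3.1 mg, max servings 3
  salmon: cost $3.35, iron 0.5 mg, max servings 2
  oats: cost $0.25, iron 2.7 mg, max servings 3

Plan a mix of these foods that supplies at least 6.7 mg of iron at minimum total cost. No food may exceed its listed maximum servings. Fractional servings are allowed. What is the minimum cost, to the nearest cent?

$0.62

Cost per mg of iron: oats $0.0926, tofu $0.4194, broccoli $0.4545, edamame $0.6250, salmon $6.7000.
Take 2.481 servings of oats: +6.7 mg iron for $0.62 (total $0.62, still need 0.0 mg).
Greedy by cheapest-per-mg is optimal for a single linear constraint, so the minimum cost is $0.62.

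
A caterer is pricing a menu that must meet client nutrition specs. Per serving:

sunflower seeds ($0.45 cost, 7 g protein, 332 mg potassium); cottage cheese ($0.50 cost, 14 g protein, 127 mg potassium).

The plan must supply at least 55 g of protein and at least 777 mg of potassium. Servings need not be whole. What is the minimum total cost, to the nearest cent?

An LP optimum is at a vertex; with two nutrient constraints at most two foods are used. Check each candidate.
sunflower seeds only: max(55/7, 777/332) = 7.857 servings → $3.54.
cottage cheese only: max(55/14, 777/127) = 6.118 servings → $3.06.
sunflower seeds + cottage cheese with both tight: 1.036 servings and 3.411 servings → $2.17.
Cheapest feasible corner: $2.17.

$2.17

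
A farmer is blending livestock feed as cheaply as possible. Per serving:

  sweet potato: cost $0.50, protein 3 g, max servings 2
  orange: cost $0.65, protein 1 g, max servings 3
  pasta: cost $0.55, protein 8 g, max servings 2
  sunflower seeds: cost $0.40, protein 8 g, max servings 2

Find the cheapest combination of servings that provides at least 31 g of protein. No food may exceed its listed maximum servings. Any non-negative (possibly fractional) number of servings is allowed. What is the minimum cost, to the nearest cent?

Cost per g of protein: sunflower seeds $0.0500, pasta $0.0688, sweet potato $0.1667, orange $0.6500.
Take 2 servings of sunflower seeds: +16.0 g protein for $0.80 (total $0.80, still need 15.0 g).
Take 1.875 servings of pasta: +15.0 g protein for $1.03 (total $1.83, still need 0.0 g).
Greedy by cheapest-per-g is optimal for a single linear constraint, so the minimum cost is $1.83.

$1.83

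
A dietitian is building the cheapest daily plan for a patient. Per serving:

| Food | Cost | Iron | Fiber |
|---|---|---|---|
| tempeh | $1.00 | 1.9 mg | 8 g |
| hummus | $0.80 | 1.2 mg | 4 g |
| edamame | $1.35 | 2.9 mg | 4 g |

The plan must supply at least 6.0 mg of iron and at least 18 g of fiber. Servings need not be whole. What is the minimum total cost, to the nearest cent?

tempeh only: max(6.0/1.9, 18/8) = 3.158 servings → $3.16.
hummus only: max(6.0/1.2, 18/4) = 5 servings → $4.00.
edamame only: max(6.0/2.9, 18/4) = 4.5 servings → $6.08.
tempeh + hummus with both targets exact would need a negative amount; discard.
tempeh + edamame with both tight: 1.808 servings and 0.8846 servings → $3.00.
hummus + edamame with both tight: 4.147 servings and 0.3529 servings → $3.79.
The minimum over all feasible corners is $3.00.

$3.00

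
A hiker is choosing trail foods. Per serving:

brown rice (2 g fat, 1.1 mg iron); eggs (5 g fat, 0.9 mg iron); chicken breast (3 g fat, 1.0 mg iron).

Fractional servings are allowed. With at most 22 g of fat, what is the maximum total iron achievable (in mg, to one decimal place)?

12.1 mg

Iron per g fat: brown rice 0.55, chicken breast 0.3333, eggs 0.18.
With no serving limits, spend the whole fat allowance on brown rice: 22 g / 2 g × 1.1 mg = 12.1 mg.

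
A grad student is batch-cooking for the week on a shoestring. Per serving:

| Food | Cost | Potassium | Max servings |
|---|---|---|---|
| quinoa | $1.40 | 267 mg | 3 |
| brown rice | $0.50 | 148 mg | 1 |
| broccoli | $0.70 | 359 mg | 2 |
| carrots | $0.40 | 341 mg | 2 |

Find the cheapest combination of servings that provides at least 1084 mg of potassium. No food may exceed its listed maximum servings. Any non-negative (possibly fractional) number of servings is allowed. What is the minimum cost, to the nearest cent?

$1.58

Cost per mg of potassium: carrots $0.0012, broccoli $0.0019, brown rice $0.0034, quinoa $0.0052.
Take 2 servings of carrots: +682.0 mg potassium for $0.80 (total $0.80, still need 402.0 mg).
Take 1.12 servings of broccoli: +402.0 mg potassium for $0.78 (total $1.58, still need 0.0 mg).
Greedy by cheapest-per-mg is optimal for a single linear constraint, so the minimum cost is $1.58.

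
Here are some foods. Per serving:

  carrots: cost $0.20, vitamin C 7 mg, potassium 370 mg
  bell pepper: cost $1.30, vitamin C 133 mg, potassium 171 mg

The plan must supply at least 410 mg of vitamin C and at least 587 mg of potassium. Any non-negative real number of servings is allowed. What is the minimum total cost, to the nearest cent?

With two linear requirements the optimum uses one or two foods; enumerate the corners.
carrots only: max(410/7, 587/370) = 58.57 servings → $11.71.
bell pepper only: max(410/133, 587/171) = 3.433 servings → $4.46.
carrots + bell pepper with both tight: 0.1658 servings and 3.074 servings → $4.03.
So the least-cost plan costs $4.03.

$4.03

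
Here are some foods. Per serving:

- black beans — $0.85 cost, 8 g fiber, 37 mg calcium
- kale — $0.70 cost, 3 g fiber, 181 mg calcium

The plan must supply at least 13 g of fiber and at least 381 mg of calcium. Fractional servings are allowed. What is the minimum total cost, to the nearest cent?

An LP optimum is at a vertex; with two nutrient constraints at most two foods are used. Check each candidate.
black beans only: max(13/8, 381/37) = 10.3 servings → $8.75.
kale only: max(13/3, 381/181) = 4.333 servings → $3.03.
black beans + kale with both tight: 0.905 servings and 1.92 servings → $2.11.
So the least-cost plan costs $2.11.

$2.11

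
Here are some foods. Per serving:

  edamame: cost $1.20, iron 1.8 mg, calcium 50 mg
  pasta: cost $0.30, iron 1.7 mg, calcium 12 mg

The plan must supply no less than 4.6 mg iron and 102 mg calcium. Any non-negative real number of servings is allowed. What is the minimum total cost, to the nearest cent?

$2.46

At the optimum either one food covers both requirements or two foods hit both targets exactly; no other combination can be cheaper.
edamame only: max(4.6/1.8, 102/50) = 2.556 servings → $3.07.
pasta only: max(4.6/1.7, 102/12) = 8.5 servings → $2.55.
edamame + pasta with both tight: 1.864 servings and 0.7319 servings → $2.46.
So the least-cost plan costs $2.46.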